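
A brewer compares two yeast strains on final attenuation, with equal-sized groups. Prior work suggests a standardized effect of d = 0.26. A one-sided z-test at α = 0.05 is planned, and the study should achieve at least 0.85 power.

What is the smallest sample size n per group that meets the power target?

n = 213 per group

For power 0.85 need Φ(δ − z_{0.05}) = 0.85, so δ = z_{0.05} + z_{0.15} = 1.645 + 1.036 = 2.681.
δ = d·√(n/2) ⇒ n = 2(δ/d)² = 2 × (2.681 / 0.26)² = 212.70.
Rounding up, n = 213 per group.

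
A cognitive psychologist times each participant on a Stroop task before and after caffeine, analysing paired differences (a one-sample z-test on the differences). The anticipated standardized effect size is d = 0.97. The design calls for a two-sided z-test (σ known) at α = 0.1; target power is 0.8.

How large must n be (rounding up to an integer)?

n = 7

Set Φ(δ − 1.645) = 0.8; then δ − 1.645 = Φ⁻¹(0.8) = 0.842, giving δ = 2.486.
(For δ > 0 the lower-tail rejection region contributes negligibly to power, so the one-term inversion is standard.)
δ = d·√n ⇒ n = (δ/d)² = (2.486 / 0.97)² = 6.57.
Round up to the next whole unit.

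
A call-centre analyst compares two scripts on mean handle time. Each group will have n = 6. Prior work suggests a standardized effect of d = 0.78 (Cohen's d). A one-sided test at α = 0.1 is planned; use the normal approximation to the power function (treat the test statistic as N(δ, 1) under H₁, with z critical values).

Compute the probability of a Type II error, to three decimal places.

β ≈ 0.472

Noncentrality parameter: δ = d·√(n/2) = 0.78 × √(6/2) = 1.3510
Critical value for a one-sided test at α = 0.1: z_α = 1.282.
Power = P(Z > 1.282 − δ) = Φ(0.069) = 0.5277.
Type II error: β = 1 − power = 1 − 0.5277 = 0.4723.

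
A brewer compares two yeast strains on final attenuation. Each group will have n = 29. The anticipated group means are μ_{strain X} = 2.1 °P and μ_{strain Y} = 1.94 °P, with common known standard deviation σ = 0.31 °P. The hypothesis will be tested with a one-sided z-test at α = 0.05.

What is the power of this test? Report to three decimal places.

Power ≈ 0.626

Standardized effect: d = |μ_{strain X} − μ_{strain Y}| / σ = |2.1 − 1.94| / 0.31 = 0.5161
Noncentrality parameter: δ = d·√(n/2) = 0.5161 × √(29/2) = 1.9654
Critical value for a one-sided test at α = 0.05: z_α = 1.645.
Power = P(Z > 1.645 − δ) = Φ(0.321) = 0.6257.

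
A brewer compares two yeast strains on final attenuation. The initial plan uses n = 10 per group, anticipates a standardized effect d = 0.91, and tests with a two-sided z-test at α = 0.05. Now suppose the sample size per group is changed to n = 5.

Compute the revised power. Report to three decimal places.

Power ≈ 0.301

With n = 5 per group: δ = d·√(n/2) = 0.91 × √(5/2) = 1.4388. Critical value z_{0.025} = 1.960.
Revised power = Φ(δ − 1.960) + Φ(−δ − 1.960) = Φ(-0.521) + Φ(-3.399) = 0.3011 + 0.0003 = 0.3015.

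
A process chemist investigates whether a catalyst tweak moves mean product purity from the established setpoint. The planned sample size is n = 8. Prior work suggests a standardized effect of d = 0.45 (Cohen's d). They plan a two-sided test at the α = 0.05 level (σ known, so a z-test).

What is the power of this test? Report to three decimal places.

Noncentrality parameter: δ = d·√n = 0.45 × √8 = 1.2728
Two-sided α = 0.05 → critical value z_{0.025} = 1.960.
Power = Φ(δ − 1.960) + Φ(−δ − 1.960) = Φ(-0.687) + Φ(-3.233) = 0.2460 + 0.0006 = 0.2466.

Power ≈ 0.247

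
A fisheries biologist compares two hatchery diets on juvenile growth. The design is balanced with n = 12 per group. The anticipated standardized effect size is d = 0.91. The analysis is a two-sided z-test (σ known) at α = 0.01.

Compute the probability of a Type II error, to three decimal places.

β ≈ 0.636

Noncentrality parameter: δ = d·√(n/2) = 0.91 × √(12/2) = 2.2290
Two-sided α = 0.01 → critical value z_{0.005} = 2.576.
Power = Φ(δ − 2.576) + Φ(−δ − 2.576) = Φ(-0.347) + Φ(-4.805) = 0.3644 + 0.0000 = 0.3644.
Type II error: β = 1 − power = 1 − 0.3644 = 0.6356.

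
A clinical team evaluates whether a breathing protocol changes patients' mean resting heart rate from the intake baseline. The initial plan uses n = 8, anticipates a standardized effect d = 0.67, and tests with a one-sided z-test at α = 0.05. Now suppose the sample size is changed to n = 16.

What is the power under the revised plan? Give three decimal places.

With n = 16: δ = d·√n = 0.67 × √16 = 2.6800. Critical value z_{0.05} = 1.645.
Revised power = P(Z > 1.645 − δ) = Φ(1.035) = 0.8497.

Power ≈ 0.850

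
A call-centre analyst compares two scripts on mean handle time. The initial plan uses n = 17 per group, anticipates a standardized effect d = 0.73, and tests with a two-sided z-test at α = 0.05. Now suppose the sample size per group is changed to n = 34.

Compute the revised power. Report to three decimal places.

With n = 34 per group: δ = d·√(n/2) = 0.73 × √(34/2) = 3.0099. Critical value z_{0.025} = 1.960.
Revised power = Φ(δ − 1.960) + Φ(−δ − 1.960) = Φ(1.050) + Φ(-4.970) = 0.8531 + 0.0000 = 0.8531.

Power ≈ 0.853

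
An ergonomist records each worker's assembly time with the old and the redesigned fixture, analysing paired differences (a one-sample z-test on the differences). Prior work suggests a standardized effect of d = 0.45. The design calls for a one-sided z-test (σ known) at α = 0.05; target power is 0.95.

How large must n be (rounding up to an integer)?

For power 0.95 need Φ(δ − z_{0.05}) = 0.95, so δ = z_{0.05} + z_{0.05} = 1.645 + 1.645 = 3.290.
δ = d·√n ⇒ n = (δ/d)² = (3.290 / 0.45)² = 53.44.
Round up to the next whole unit.

n = 54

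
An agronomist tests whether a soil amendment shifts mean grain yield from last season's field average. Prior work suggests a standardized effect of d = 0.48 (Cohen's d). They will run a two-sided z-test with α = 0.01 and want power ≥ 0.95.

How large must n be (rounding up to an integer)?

n = 78

For power 0.95 need Φ(δ − z_{0.005}) = 0.95, so δ = z_{0.005} + z_{0.05} = 2.576 + 1.645 = 4.221.
(The Φ(−δ − z_{α/2}) term is vanishingly small for δ > 0 and is dropped in the standard sample-size formula.)
δ = d·√n ⇒ n = (δ/d)² = (4.221 / 0.48)² = 77.32.
Rounding up, n = 78.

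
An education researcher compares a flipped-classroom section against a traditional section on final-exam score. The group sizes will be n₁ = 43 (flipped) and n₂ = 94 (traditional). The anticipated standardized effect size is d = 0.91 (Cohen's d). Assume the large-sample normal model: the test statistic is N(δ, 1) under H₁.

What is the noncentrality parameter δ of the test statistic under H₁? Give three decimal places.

The noncentrality parameter scales effect size by the design's sample-size factor: δ = d / √(1/n₁ + 1/n₂) = 0.91 / √(1/43 + 1/94) = 4.9429

δ ≈ 4.943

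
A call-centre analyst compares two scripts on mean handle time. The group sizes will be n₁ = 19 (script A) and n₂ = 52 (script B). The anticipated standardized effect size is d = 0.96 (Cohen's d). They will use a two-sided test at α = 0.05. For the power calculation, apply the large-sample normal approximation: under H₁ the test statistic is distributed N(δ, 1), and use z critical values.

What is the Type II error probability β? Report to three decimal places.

Noncentrality parameter: δ = d / √(1/n₁ + 1/n₂) = 0.96 / √(1/19 + 1/52) = 3.5811
Two-sided α = 0.05 → critical value z_{0.025} = 1.960.
Power = Φ(δ − 1.960) + Φ(−δ − 1.960) = Φ(1.621) + Φ(-5.541) = 0.9475 + 0.0000 = 0.9475.
Type II error: β = 1 − power = 1 − 0.9475 = 0.0525.

β ≈ 0.052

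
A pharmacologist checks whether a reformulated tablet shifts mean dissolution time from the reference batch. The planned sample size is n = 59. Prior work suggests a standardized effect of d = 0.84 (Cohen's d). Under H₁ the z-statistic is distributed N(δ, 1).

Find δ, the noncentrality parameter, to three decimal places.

δ = d·√n = 0.84 × √59 = 6.4522

δ ≈ 6.452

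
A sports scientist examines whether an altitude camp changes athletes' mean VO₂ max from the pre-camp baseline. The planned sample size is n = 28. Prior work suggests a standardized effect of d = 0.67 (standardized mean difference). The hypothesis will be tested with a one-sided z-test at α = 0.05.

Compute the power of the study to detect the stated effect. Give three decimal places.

Noncentrality parameter: λ = d·√n = 0.67 × √28 = 3.5453
One-sided α = 0.05 → critical value z_{0.05} = 1.645.
Power = Φ(λ − 1.645) = Φ(1.900) = 0.9713.

Power ≈ 0.971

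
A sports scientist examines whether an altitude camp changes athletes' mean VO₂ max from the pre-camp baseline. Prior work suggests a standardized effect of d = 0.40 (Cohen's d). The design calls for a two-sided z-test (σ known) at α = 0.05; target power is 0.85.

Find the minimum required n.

n = 57

For power 0.85 need Φ(δ − z_{0.025}) = 0.85, so δ = z_{0.025} + z_{0.15} = 1.960 + 1.036 = 2.996.
(For δ > 0 the lower-tail rejection region contributes negligibly to power, so the one-term inversion is standard.)
δ = d·√n ⇒ n = (δ/d)² = (2.996 / 0.40)² = 56.11.
Round up to the next whole unit.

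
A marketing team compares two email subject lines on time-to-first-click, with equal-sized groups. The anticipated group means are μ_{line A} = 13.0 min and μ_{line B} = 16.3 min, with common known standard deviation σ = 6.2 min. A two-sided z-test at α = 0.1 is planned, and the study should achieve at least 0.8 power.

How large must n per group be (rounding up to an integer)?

Standardized effect: d = |μ_{line A} − μ_{line B}| / σ = |13.0 − 16.3| / 6.2 = 0.5323
For power 0.8 need Φ(δ − z_{0.05}) = 0.8, so δ = z_{0.05} + z_{0.20} = 1.645 + 0.842 = 2.486.
(Ignoring the negligible lower-tail rejection probability gives the usual closed-form inversion.)
δ = d·√(n/2) ⇒ n = 2(δ/d)² = 2 × (2.486 / 0.5323)² = 43.65.
Round up to the next whole unit.

n = 44 per group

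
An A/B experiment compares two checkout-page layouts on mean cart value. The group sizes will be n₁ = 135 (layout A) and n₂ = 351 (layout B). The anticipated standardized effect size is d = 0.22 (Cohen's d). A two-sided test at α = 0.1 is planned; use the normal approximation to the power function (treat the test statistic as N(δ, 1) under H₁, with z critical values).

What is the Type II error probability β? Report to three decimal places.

β ≈ 0.299

Noncentrality parameter: δ = d / √(1/n₁ + 1/n₂) = 0.22 / √(1/135 + 1/351) = 2.1723
Critical value for a two-sided test at α = 0.1: z_{α/2} = 1.645.
Power = Φ(δ − 1.645) + Φ(−δ − 1.645) = Φ(0.527) + Φ(-3.817) = 0.7011 + 0.0001 = 0.7011.
Type II error: β = 1 − power = 1 − 0.7011 = 0.2989.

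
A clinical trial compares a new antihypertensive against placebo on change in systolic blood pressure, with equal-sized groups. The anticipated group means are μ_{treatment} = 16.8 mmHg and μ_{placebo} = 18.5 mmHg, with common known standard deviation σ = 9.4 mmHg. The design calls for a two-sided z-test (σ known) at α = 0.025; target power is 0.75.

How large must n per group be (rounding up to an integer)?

Standardized effect: d = |μ_{treatment} − μ_{placebo}| / σ = |16.8 − 18.5| / 9.4 = 0.1809
For power 0.75 need Φ(δ − z_{0.0125}) = 0.75, so δ = z_{0.0125} + z_{0.25} = 2.241 + 0.674 = 2.916.
(Ignoring the negligible lower-tail rejection probability gives the usual closed-form inversion.)
δ = d·√(n/2) ⇒ n = 2(δ/d)² = 2 × (2.916 / 0.1809)² = 519.91.
Round up to the next whole unit.

n = 520 per group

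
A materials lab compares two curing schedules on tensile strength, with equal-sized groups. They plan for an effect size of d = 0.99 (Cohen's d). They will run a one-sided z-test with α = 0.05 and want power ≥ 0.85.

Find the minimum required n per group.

n = 15 per group

Set Φ(δ − 1.645) = 0.85; then δ − 1.645 = Φ⁻¹(0.85) = 1.036, giving δ = 2.681.
δ = d·√(n/2) ⇒ n = 2(δ/d)² = 2 × (2.681 / 0.99)² = 14.67.
Round up to the next whole unit.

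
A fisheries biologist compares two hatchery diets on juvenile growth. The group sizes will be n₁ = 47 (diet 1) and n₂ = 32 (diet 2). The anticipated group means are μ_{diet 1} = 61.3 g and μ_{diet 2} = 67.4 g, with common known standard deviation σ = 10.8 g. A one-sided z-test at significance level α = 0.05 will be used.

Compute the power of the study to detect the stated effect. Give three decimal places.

Standardized effect: d = |μ_{diet 1} − μ_{diet 2}| / σ = |61.3 − 67.4| / 10.8 = 0.5648
Noncentrality parameter: δ = d / √(1/n₁ + 1/n₂) = 0.5648 / √(1/47 + 1/32) = 2.4644
One-sided α = 0.05 → critical value z_{0.05} = 1.645.
Power = P(Z > 1.645 − δ) = Φ(0.820) = 0.7938.

Power ≈ 0.794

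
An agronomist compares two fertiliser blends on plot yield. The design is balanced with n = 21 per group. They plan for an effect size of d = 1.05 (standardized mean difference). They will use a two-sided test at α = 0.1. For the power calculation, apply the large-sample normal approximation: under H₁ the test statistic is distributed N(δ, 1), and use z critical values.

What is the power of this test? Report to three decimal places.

Noncentrality parameter: δ = d·√(n/2) = 1.05 × √(21/2) = 3.4024
Two-sided α = 0.1 → critical value z_{0.05} = 1.645.
Power = Φ(δ − 1.645) + Φ(−δ − 1.645) = Φ(1.758) + Φ(-5.047) = 0.9606 + 0.0000 = 0.9606.

Power ≈ 0.961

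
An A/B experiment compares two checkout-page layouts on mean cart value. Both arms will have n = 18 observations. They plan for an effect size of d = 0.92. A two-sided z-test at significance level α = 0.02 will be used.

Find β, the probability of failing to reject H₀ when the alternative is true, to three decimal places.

Noncentrality parameter: δ = d·√(n/2) = 0.92 × √(18/2) = 2.7600
Critical value for a two-sided test at α = 0.02: z_{α/2} = 2.326.
Power = Φ(δ − 2.326) + Φ(−δ − 2.326) = Φ(0.434) + Φ(-5.086) = 0.6677 + 0.0000 = 0.6677.
Type II error: β = 1 − power = 1 − 0.6677 = 0.3323.

β ≈ 0.332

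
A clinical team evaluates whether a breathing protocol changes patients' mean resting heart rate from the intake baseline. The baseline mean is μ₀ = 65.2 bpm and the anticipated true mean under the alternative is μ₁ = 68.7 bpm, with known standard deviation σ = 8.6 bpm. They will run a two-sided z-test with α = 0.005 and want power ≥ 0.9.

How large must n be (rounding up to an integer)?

n = 101

Standardized effect: d = |μ₁ − μ₀| / σ = |68.7 − 65.2| / 8.6 = 0.4070
For power 0.9 need Φ(δ − z_{0.0025}) = 0.9, so δ = z_{0.0025} + z_{0.10} = 2.807 + 1.282 = 4.089.
(For δ > 0 the lower-tail rejection region contributes negligibly to power, so the one-term inversion is standard.)
δ = d·√n ⇒ n = (δ/d)² = (4.089 / 0.4070)² = 100.93.
Rounding up, n = 101.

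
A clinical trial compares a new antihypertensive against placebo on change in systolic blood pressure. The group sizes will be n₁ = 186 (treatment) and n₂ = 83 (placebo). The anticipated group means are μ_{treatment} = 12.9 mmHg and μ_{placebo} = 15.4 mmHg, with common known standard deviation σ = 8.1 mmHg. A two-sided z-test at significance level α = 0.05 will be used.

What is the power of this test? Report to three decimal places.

Standardized effect: d = |μ_{treatment} − μ_{placebo}| / σ = |12.9 − 15.4| / 8.1 = 0.3086
Noncentrality parameter: λ = d / √(1/n₁ + 1/n₂) = 0.3086 / √(1/186 + 1/83) = 2.3382
Two-sided α = 0.05 → critical value z_{0.025} = 1.960.
Power = Φ(λ − 1.960) + Φ(−λ − 1.960) = Φ(0.378) + Φ(-4.298) = 0.6474 + 0.0000 = 0.6474.

Power ≈ 0.647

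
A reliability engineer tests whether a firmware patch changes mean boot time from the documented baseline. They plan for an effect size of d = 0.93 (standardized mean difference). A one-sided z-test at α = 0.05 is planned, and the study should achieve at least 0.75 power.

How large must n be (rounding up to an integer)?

n = 7

Set Φ(δ − 1.645) = 0.75; then δ − 1.645 = Φ⁻¹(0.75) = 0.674, giving δ = 2.319.
δ = d·√n ⇒ n = (δ/d)² = (2.319 / 0.93)² = 6.22.
Rounding up, n = 7.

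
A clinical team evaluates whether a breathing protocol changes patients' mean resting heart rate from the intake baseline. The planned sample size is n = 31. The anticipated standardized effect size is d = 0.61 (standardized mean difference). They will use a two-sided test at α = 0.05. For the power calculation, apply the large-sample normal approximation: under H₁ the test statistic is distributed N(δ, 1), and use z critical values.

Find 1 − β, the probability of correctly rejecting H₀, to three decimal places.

Noncentrality parameter: δ = d·√n = 0.61 × √31 = 3.3963
Two-sided α = 0.05 → critical value z_{0.025} = 1.960.
Power = Φ(δ − 1.960) + Φ(−δ − 1.960) = Φ(1.436) + Φ(-5.356) = 0.9246 + 0.0000 = 0.9246.

Power ≈ 0.925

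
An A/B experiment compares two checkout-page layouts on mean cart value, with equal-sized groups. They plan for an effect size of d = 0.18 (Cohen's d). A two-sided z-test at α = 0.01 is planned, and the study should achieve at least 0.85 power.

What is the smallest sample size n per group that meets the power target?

n = 806 per group

For power 0.85 need Φ(δ − z_{0.005}) = 0.85, so δ = z_{0.005} + z_{0.15} = 2.576 + 1.036 = 3.612.
(Ignoring the negligible lower-tail rejection probability gives the usual closed-form inversion.)
δ = d·√(n/2) ⇒ n = 2(δ/d)² = 2 × (3.612 / 0.18)² = 805.46.
Round up to the next whole unit.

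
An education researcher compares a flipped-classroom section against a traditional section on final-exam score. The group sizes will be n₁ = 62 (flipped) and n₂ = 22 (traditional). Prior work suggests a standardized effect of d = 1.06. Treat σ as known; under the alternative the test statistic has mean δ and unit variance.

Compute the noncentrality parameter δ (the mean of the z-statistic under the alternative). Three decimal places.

δ ≈ 4.271

δ = d / √(1/n₁ + 1/n₂) = 1.06 / √(1/62 + 1/22) = 4.2714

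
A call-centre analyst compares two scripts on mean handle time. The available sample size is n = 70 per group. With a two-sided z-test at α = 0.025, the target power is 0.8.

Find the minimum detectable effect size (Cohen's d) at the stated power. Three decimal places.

Need Φ(δ − 2.241) = 0.8, so δ = 2.241 + 0.842 = 3.083.
(Lower-tail contribution to power is negligible for δ > 0.)
δ = d·√(n/2) ⇒ d = δ/√(n/2) = 3.083/√(70/2) = 0.5211.

d ≈ 0.521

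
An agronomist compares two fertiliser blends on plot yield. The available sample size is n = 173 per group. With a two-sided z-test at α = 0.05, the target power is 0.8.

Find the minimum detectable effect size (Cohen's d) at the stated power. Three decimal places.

Required noncentrality: δ = z_{0.025} + z_{0.20} = 1.960 + 0.842 = 2.802.
(The second rejection-region term Φ(−δ − z_{α/2}) is negligible and dropped.)
δ = d·√(n/2) ⇒ d = δ/√(n/2) = 2.802/√(173/2) = 0.3012.

d ≈ 0.301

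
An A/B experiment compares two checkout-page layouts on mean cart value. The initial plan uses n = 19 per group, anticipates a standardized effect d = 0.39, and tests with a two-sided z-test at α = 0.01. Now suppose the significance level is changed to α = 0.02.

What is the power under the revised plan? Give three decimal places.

δ = d·√(n/2) = 0.39 × √(19/2) = 1.2021 (unchanged). New critical value: z_{0.01} = 2.326.
Revised power = Φ(δ − 2.326) + Φ(−δ − 2.326) = Φ(-1.124) + Φ(-3.528) = 0.1304 + 0.0002 = 0.1307.

Power ≈ 0.131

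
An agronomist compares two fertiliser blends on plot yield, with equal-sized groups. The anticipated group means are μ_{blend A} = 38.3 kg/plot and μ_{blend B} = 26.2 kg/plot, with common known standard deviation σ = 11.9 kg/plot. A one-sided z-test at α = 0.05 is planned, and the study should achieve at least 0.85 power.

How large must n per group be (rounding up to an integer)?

Standardized effect: d = |μ_{blend A} − μ_{blend B}| / σ = |38.3 − 26.2| / 11.9 = 1.0168
For power 0.85 need Φ(δ − z_{0.05}) = 0.85, so δ = z_{0.05} + z_{0.15} = 1.645 + 1.036 = 2.681.
δ = d·√(n/2) ⇒ n = 2(δ/d)² = 2 × (2.681 / 1.0168)² = 13.91.
Rounding up, n = 14 per group.

n = 14 per group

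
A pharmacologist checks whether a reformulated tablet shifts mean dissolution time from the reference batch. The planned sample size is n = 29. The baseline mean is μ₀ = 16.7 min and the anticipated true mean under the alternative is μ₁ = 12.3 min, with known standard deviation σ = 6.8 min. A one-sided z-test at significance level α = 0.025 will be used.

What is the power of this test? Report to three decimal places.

Standardized effect: d = |μ₁ − μ₀| / σ = |12.3 − 16.7| / 6.8 = 0.6471
Noncentrality parameter: δ = d·√n = 0.6471 × √29 = 3.4845
One-sided α = 0.025 → critical value z_{0.025} = 1.960.
Power = P(Z > 1.960 − δ) = Φ(1.525) = 0.9363.

Power ≈ 0.936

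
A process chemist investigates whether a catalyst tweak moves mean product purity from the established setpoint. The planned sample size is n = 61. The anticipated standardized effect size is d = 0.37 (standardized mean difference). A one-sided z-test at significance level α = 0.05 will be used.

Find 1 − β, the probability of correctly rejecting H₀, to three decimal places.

Power ≈ 0.893

Noncentrality parameter: δ = d·√n = 0.37 × √61 = 2.8898
One-sided α = 0.05 → critical value z_{0.05} = 1.645.
Power = P(Z > 1.645 − δ) = Φ(1.245) = 0.8934.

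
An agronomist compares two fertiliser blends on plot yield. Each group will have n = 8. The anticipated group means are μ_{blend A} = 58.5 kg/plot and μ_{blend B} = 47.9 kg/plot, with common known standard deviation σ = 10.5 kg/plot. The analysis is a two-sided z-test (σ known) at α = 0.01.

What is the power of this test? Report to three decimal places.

Power ≈ 0.289

Standardized effect: d = |μ_{blend A} − μ_{blend B}| / σ = |58.5 − 47.9| / 10.5 = 1.0095
Noncentrality parameter: δ = d·√(n/2) = 1.0095 × √(8/2) = 2.0190
Critical value for a two-sided test at α = 0.01: z_{α/2} = 2.576.
Power = Φ(δ − 2.576) + Φ(−δ − 2.576) = Φ(-0.557) + Φ(-4.595) = 0.2888 + 0.0000 = 0.2888.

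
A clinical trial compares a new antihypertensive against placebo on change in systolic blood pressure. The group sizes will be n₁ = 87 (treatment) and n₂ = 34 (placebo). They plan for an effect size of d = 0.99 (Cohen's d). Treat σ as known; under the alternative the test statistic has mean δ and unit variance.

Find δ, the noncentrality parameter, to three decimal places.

δ = d / √(1/n₁ + 1/n₂) = 0.99 / √(1/87 + 1/34) = 4.8949

δ ≈ 4.895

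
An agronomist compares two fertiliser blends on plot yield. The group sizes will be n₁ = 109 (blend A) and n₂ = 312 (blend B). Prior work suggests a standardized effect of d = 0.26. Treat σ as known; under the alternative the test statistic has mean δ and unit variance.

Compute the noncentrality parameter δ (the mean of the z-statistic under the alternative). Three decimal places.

δ ≈ 2.337

δ = d / √(1/n₁ + 1/n₂) = 0.26 / √(1/109 + 1/312) = 2.3368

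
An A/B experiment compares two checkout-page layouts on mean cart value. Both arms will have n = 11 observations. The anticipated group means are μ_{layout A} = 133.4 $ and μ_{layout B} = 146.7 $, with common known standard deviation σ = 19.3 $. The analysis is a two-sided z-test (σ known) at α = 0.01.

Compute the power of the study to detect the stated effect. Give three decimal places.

Standardized effect: d = |μ_{layout A} − μ_{layout B}| / σ = |133.4 − 146.7| / 19.3 = 0.6891
Noncentrality parameter: δ = d·√(n/2) = 0.6891 × √(11/2) = 1.6161
Two-sided α = 0.01 → critical value z_{0.005} = 2.576.
Power = Φ(δ − 2.576) + Φ(−δ − 2.576) = Φ(-0.960) + Φ(-4.192) = 0.1686 + 0.0000 = 0.1686.

Power ≈ 0.169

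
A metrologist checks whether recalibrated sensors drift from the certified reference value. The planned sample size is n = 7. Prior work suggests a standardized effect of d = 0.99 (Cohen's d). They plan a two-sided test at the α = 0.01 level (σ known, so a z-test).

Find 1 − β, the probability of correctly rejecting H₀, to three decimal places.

Noncentrality parameter: λ = d·√n = 0.99 × √7 = 2.6193
Two-sided α = 0.01 → critical value z_{0.005} = 2.576.
Power = Φ(λ − 2.576) + Φ(−λ − 2.576) = Φ(0.043) + Φ(-5.195) = 0.5173 + 0.0000 = 0.5173.

Power ≈ 0.517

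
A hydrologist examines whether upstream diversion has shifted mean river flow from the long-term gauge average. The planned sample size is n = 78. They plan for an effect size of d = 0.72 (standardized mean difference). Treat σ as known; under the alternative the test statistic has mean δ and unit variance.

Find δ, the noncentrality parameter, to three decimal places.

δ = d·√n = 0.72 × √78 = 6.3589

δ ≈ 6.359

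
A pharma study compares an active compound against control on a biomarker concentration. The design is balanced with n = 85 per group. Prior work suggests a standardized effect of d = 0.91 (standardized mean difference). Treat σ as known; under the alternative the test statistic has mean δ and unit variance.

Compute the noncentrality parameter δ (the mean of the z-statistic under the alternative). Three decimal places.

δ ≈ 5.932

The noncentrality parameter scales effect size by the design's sample-size factor: δ = d·√(n/2) = 0.91 × √(85/2) = 5.9325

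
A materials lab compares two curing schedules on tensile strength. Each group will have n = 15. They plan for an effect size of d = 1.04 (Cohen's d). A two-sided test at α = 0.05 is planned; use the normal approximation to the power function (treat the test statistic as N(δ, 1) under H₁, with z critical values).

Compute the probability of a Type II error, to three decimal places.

β ≈ 0.187

Noncentrality parameter: δ = d·√(n/2) = 1.04 × √(15/2) = 2.8482
Two-sided α = 0.05 → critical value z_{0.025} = 1.960.
Power = Φ(δ − 1.960) + Φ(−δ − 1.960) = Φ(0.888) + Φ(-4.808) = 0.8128 + 0.0000 = 0.8128.
Type II error: β = 1 − power = 1 − 0.8128 = 0.1872.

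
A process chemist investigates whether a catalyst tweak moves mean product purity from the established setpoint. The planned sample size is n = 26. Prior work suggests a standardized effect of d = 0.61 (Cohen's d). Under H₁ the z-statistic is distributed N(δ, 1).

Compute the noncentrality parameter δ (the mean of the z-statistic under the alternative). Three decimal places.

δ = d·√n = 0.61 × √26 = 3.1104

δ ≈ 3.110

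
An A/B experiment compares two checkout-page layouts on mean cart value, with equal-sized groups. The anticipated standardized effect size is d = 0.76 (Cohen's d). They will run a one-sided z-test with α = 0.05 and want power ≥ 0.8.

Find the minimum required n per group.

n = 22 per group

For power 0.8 need Φ(δ − z_{0.05}) = 0.8, so δ = z_{0.05} + z_{0.20} = 1.645 + 0.842 = 2.486.
δ = d·√(n/2) ⇒ n = 2(δ/d)² = 2 × (2.486 / 0.76)² = 21.41.
Rounding up, n = 22 per group.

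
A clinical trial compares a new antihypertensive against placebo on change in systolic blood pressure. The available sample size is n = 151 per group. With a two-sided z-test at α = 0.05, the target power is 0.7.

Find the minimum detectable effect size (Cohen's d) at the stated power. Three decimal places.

d ≈ 0.286

Required noncentrality: δ = z_{0.025} + z_{0.30} = 1.960 + 0.524 = 2.484.
(The second rejection-region term Φ(−δ − z_{α/2}) is negligible and dropped.)
δ = d·√(n/2) ⇒ d = δ/√(n/2) = 2.484/√(151/2) = 0.2859.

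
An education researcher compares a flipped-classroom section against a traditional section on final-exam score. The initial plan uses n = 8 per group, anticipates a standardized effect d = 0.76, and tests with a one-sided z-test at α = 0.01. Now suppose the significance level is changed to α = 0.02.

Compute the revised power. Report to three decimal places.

Power ≈ 0.297

δ = d·√(n/2) = 0.76 × √(8/2) = 1.5200 (unchanged). New critical value: z_{0.02} = 2.054.
Revised power = Φ(δ − 2.054) = Φ(-0.534) = 0.2968.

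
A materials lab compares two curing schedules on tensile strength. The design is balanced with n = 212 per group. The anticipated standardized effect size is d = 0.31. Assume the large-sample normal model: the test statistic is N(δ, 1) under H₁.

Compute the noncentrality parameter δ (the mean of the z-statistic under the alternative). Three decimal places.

δ ≈ 3.192

The noncentrality parameter scales effect size by the design's sample-size factor: δ = d·√(n/2) = 0.31 × √(212/2) = 3.1916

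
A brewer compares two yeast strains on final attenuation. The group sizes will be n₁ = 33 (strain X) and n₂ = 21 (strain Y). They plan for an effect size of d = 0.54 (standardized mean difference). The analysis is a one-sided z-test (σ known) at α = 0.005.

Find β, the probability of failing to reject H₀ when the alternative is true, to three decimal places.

β ≈ 0.739

Noncentrality parameter: λ = d / √(1/n₁ + 1/n₂) = 0.54 / √(1/33 + 1/21) = 1.9345
One-sided α = 0.005 → critical value z_{0.005} = 2.576.
Power = Φ(λ − 2.576) = Φ(-0.641) = 0.2606.
Type II error: β = 1 − power = 1 − 0.2606 = 0.7394.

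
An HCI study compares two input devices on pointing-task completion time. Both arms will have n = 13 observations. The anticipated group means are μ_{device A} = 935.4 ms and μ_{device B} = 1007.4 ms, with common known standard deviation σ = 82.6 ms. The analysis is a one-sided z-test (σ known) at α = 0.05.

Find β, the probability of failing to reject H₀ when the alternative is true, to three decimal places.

Standardized effect: d = |μ_{device A} − μ_{device B}| / σ = |935.4 − 1007.4| / 82.6 = 0.8717
Noncentrality parameter: δ = d·√(n/2) = 0.8717 × √(13/2) = 2.2223
One-sided α = 0.05 → critical value z_{0.05} = 1.645.
Power = Φ(δ − 1.645) = Φ(0.577) = 0.7182.
Type II error: β = 1 − power = 1 − 0.7182 = 0.2818.

β ≈ 0.282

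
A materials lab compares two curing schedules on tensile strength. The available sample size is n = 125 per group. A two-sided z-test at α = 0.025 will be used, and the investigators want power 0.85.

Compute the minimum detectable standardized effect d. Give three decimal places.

Need Φ(δ − 2.241) = 0.85, so δ = 2.241 + 1.036 = 3.278.
(The second rejection-region term Φ(−δ − z_{α/2}) is negligible and dropped.)
δ = d·√(n/2) ⇒ d = δ/√(n/2) = 3.278/√(125/2) = 0.4146.

d ≈ 0.415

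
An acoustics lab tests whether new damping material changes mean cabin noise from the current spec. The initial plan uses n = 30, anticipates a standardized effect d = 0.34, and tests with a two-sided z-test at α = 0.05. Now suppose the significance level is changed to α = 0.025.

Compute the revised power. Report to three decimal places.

Power ≈ 0.352

δ = d·√n = 0.34 × √30 = 1.8623 (unchanged). New critical value: z_{0.0125} = 2.241.
Revised power = Φ(δ − 2.241) + Φ(−δ − 2.241) = Φ(-0.379) + Φ(-4.104) = 0.3523 + 0.0000 = 0.3523.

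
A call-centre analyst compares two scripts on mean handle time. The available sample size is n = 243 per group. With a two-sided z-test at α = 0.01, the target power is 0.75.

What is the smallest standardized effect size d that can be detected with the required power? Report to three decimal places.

d ≈ 0.295

Need Φ(δ − 2.576) = 0.75, so δ = 2.576 + 0.674 = 3.250.
(Lower-tail contribution to power is negligible for δ > 0.)
δ = d·√(n/2) ⇒ d = δ/√(n/2) = 3.250/√(243/2) = 0.2949.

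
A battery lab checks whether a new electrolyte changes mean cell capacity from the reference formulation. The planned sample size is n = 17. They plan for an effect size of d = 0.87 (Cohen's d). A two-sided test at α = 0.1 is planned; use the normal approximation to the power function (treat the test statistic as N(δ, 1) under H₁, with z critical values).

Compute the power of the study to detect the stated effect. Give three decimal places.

Noncentrality parameter: δ = d·√n = 0.87 × √17 = 3.5871
Critical value for a two-sided test at α = 0.1: z_{α/2} = 1.645.
Power = Φ(δ − 1.645) + Φ(−δ − 1.645) = Φ(1.942) + Φ(-5.232) = 0.9739 + 0.0000 = 0.9739.

Power ≈ 0.974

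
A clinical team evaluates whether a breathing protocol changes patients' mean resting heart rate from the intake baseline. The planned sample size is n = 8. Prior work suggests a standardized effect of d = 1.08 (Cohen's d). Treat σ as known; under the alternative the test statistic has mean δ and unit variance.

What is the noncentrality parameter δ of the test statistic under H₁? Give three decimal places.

δ ≈ 3.055

The noncentrality parameter scales effect size by the design's sample-size factor: δ = d·√n = 1.08 × √8 = 3.0547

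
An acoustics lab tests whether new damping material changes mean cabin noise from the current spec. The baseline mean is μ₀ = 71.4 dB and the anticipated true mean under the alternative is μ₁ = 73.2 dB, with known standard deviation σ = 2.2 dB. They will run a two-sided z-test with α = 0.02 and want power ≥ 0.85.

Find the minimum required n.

Standardized effect: d = |μ₁ − μ₀| / σ = |73.2 − 71.4| / 2.2 = 0.8182
Set Φ(δ − 2.326) = 0.85; then δ − 2.326 = Φ⁻¹(0.85) = 1.036, giving δ = 3.363.
(For δ > 0 the lower-tail rejection region contributes negligibly to power, so the one-term inversion is standard.)
δ = d·√n ⇒ n = (δ/d)² = (3.363 / 0.8182)² = 16.89.
Round up to the next whole unit.

n = 17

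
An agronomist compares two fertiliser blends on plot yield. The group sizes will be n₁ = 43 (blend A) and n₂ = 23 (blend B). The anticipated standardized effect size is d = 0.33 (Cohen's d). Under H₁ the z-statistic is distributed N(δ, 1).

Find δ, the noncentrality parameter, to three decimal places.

δ ≈ 1.277

δ = d / √(1/n₁ + 1/n₂) = 0.33 / √(1/43 + 1/23) = 1.2774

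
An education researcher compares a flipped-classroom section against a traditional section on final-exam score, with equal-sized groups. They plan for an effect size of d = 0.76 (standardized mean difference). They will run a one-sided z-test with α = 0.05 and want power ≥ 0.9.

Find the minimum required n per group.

For power 0.9 need Φ(δ − z_{0.05}) = 0.9, so δ = z_{0.05} + z_{0.10} = 1.645 + 1.282 = 2.926.
δ = d·√(n/2) ⇒ n = 2(δ/d)² = 2 × (2.926 / 0.76)² = 29.65.
Rounding up, n = 30 per group.

n = 30 per group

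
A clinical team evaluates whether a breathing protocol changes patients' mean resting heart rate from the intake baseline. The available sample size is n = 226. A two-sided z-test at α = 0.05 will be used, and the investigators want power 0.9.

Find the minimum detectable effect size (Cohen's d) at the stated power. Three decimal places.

d ≈ 0.216

Required noncentrality: δ = z_{0.025} + z_{0.10} = 1.960 + 1.282 = 3.242.
(The second rejection-region term Φ(−δ − z_{α/2}) is negligible and dropped.)
δ = d·√n ⇒ d = δ/√n = 3.242/√226 = 0.2156.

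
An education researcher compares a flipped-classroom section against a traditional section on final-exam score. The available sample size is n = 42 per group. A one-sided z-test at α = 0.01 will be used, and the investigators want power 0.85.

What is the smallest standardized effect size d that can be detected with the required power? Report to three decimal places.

Need Φ(δ − 2.326) = 0.85, so δ = 2.326 + 1.036 = 3.363.
δ = d·√(n/2) ⇒ d = δ/√(n/2) = 3.363/√(42/2) = 0.7338.

d ≈ 0.734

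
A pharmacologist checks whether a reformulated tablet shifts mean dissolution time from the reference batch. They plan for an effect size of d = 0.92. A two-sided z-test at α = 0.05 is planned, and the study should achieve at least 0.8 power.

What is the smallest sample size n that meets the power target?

Set Φ(δ − 1.960) = 0.8; then δ − 1.960 = Φ⁻¹(0.8) = 0.842, giving δ = 2.802.
(The Φ(−δ − z_{α/2}) term is vanishingly small for δ > 0 and is dropped in the standard sample-size formula.)
δ = d·√n ⇒ n = (δ/d)² = (2.802 / 0.92)² = 9.27.
Rounding up, n = 10.

n = 10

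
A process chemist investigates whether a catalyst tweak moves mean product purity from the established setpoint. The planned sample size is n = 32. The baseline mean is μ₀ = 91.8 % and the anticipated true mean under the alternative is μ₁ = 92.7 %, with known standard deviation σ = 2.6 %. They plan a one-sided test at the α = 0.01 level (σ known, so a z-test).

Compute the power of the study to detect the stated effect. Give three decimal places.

Standardized effect: d = |μ₁ − μ₀| / σ = |92.7 − 91.8| / 2.6 = 0.3462
Noncentrality parameter: δ = d·√n = 0.3462 × √32 = 1.9581
One-sided α = 0.01 → critical value z_{0.01} = 2.326.
Power = Φ(δ − 2.326) = Φ(-0.368) = 0.3564.

Power ≈ 0.356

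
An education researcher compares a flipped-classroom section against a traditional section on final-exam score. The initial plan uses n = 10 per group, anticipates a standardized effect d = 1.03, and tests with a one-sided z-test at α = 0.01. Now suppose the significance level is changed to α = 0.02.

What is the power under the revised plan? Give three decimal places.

Power ≈ 0.598

δ = d·√(n/2) = 1.03 × √(10/2) = 2.3032 (unchanged). New critical value: z_{0.02} = 2.054.
Revised power = P(Z > 2.054 − δ) = Φ(0.249) = 0.5985.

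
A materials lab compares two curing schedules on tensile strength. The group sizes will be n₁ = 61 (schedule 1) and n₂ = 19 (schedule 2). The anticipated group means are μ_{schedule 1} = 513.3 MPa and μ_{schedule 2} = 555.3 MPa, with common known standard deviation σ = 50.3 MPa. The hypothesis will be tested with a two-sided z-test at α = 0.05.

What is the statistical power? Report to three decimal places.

Standardized effect: d = |μ_{schedule 1} − μ_{schedule 2}| / σ = |513.3 − 555.3| / 50.3 = 0.8350
Noncentrality parameter: λ = d / √(1/n₁ + 1/n₂) = 0.8350 / √(1/61 + 1/19) = 3.1782
Two-sided α = 0.05 → critical value z_{0.025} = 1.960.
Power = Φ(λ − 1.960) + Φ(−λ − 1.960) = Φ(1.218) + Φ(-5.138) = 0.8884 + 0.0000 = 0.8884.

Power ≈ 0.888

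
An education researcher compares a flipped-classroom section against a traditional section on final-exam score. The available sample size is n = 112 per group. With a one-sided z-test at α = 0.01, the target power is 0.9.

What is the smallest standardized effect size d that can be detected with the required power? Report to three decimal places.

Need Φ(δ − 2.326) = 0.9, so δ = 2.326 + 1.282 = 3.608.
δ = d·√(n/2) ⇒ d = δ/√(n/2) = 3.608/√(112/2) = 0.4821.

d ≈ 0.482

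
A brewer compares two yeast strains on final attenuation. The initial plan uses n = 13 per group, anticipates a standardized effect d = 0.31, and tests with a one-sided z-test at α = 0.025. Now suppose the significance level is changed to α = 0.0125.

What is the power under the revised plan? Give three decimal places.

δ = d·√(n/2) = 0.31 × √(13/2) = 0.7903 (unchanged). New critical value: z_{0.0125} = 2.241.
Revised power = P(Z > 2.241 − δ) = Φ(-1.451) = 0.0734.

Power ≈ 0.073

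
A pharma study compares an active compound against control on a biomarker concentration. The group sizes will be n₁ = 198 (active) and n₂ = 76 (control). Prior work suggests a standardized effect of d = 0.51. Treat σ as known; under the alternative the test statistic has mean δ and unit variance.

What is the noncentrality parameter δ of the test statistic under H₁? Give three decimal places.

δ ≈ 3.779

The noncentrality parameter scales effect size by the design's sample-size factor: δ = d / √(1/n₁ + 1/n₂) = 0.51 / √(1/198 + 1/76) = 3.7795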